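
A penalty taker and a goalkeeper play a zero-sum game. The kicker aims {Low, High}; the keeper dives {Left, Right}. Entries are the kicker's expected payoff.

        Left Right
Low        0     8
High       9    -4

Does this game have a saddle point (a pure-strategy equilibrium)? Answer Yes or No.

Row minima: Low → 0, High → -4; maximin = 0.
Column maxima: Left → 9, Right → 8; minimax = 8.
0 ≠ 8, so no pure-strategy equilibrium exists.

No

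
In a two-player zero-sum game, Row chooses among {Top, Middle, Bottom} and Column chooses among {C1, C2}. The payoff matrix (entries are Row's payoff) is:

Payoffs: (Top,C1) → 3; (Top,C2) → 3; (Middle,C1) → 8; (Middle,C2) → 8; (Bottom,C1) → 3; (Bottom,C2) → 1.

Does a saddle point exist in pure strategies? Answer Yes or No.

Row minima: Top → 3, Middle → 8, Bottom → 1; maximin = 8.
Column maxima: C1 → 8, C2 → 8; minimax = 8.
maximin = minimax = 8, so a saddle point exists.

Yes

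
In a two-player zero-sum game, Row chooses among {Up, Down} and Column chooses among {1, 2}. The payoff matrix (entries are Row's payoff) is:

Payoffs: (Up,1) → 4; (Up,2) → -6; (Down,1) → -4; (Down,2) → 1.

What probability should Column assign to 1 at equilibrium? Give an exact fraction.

7/15

Row minima: Up → -6, Down → -4; maximin = -4.
Column maxima: 1 → 4, 2 → 1; minimax = 1.
-4 ≠ 1, so there is no saddle point; optimal play is mixed.
Let Row play Up with probability p. Expected payoff against 1: 4p + (-4)(1−p) = 8p − 4; against 2: (-6)p + 1(1−p) = −7p + 1.
Setting these equal: 8p − 4 = −7p + 1 ⇒ 15p = 5 ⇒ p = 1/3, and the value is (8)·(1/3) − 4 = -4/3.
For Column: with q = P(1), equating Up's and Down's payoffs gives 10q − 6 = −5q + 1 ⇒ q = 7/15.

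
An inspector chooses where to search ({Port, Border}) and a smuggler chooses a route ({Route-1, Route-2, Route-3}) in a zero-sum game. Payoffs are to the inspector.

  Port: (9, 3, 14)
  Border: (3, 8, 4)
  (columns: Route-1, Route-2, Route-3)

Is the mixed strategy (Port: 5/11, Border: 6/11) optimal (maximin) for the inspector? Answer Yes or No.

Against Route-1 this mix gives (5/11)·9 + (6/11)·3 = 63/11.
Against Route-2 this mix gives (5/11)·3 + (6/11)·8 = 63/11.
Against Route-3 this mix gives (5/11)·14 + (6/11)·4 = 94/11.
All of the smuggler's active replies (Route-1, Route-2) yield 63/11, and no column does worse for the inspector. The mix makes the smuggler indifferent and guarantees 63/11, so it is optimal.

Yes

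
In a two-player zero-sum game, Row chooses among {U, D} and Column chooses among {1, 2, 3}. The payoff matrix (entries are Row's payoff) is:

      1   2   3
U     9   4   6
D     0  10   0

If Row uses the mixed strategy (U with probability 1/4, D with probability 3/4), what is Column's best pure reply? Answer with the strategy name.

3

If Column plays 1, Row's expected payoff is (1/4)·9 + (3/4)·0 = 9/4.
If Column plays 2, Row's expected payoff is (1/4)·4 + (3/4)·10 = 17/2.
If Column plays 3, Row's expected payoff is (1/4)·6 + (3/4)·0 = 3/2.
Column minimizes Row's payoff; the smallest is 3/2, so the best response is 3.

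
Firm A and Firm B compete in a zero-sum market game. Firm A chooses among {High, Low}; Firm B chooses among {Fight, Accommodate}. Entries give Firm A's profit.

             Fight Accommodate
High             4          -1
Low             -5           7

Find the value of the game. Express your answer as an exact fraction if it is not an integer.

Row minima: High → -1, Low → -5; maximin = -1.
Column maxima: Fight → 4, Accommodate → 7; minimax = 4.
-1 ≠ 4, so there is no saddle point; optimal play is mixed.
Let Firm A play High with probability p. Expected payoff against Fight: 4p + (-5)(1−p) = 9p − 5; against Accommodate: (-1)p + 7(1−p) = −8p + 7.
Setting these equal: 9p − 5 = −8p + 7 ⇒ 17p = 12 ⇒ p = 12/17, and the value is (9)·(12/17) − 5 = 23/17.
For Firm B: with q = P(Fight), equating High's and Low's payoffs gives 5q − 1 = −12q + 7 ⇒ q = 8/17.

23/17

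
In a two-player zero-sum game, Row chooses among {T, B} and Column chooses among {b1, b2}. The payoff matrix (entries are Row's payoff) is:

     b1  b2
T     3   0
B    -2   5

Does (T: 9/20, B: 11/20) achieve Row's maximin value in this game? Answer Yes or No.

No

Against b1 this mix gives (9/20)·3 + (11/20)·(-2) = 1/4.
Against b2 this mix gives (9/20)·0 + (11/20)·5 = 11/4.
Column will play b1, holding Row to 1/4. Shifting weight toward the row that does better against b1 would raise this floor (the equalizing mix achieves 3/2 against both b1 and b2), so the proposed strategy is not optimal.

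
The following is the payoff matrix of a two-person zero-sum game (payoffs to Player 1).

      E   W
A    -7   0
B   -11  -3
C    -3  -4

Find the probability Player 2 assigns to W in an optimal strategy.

1/2

Row minima: A → -7, B → -11, C → -4; maximin = -4.
Column maxima: E → -3, W → 0; minimax = -3.
-4 ≠ -3, so there is no saddle point; optimal play is mixed.
B is strictly dominated by A, so Player 1 never plays it.
On the remaining 2×2 (A, C vs E, W):
Let Player 1 play A with probability p. Expected payoff against E: (-7)p + (-3)(1−p) = −4p − 3; against W: 0p + (-4)(1−p) = 4p − 4.
Setting these equal: −4p − 3 = 4p − 4 ⇒ −8p = -1 ⇒ p = 1/8, and the value is (-4)·(1/8) − 3 = -7/2.
For Player 2: with q = P(E), equating A's and C's payoffs gives −7q = q − 4 ⇒ q = 1/2.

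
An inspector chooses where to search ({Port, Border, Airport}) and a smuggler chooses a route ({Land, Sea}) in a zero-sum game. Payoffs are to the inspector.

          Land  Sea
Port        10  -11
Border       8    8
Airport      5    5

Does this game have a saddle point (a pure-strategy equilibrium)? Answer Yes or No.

Yes

Row minima: Port → -11, Border → 8, Airport → 5; maximin = 8.
Column maxima: Land → 10, Sea → 8; minimax = 8.
maximin = minimax = 8, so a saddle point exists.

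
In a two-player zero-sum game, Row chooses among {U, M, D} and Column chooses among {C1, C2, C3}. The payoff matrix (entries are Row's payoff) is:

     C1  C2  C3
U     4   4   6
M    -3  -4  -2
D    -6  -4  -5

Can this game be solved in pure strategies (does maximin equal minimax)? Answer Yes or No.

Yes

Row minima: U → 4, M → -4, D → -6; maximin = 4.
Column maxima: C1 → 4, C2 → 4, C3 → 6; minimax = 4.
maximin = minimax = 4, so a saddle point exists.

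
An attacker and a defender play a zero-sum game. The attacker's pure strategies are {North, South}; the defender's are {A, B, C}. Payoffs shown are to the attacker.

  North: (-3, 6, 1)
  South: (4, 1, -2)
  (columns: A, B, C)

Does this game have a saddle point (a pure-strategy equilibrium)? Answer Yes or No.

Row minima: North → -3, South → -2; maximin = -2.
Column maxima: A → 4, B → 6, C → 1; minimax = 1.
-2 ≠ 1, so no pure-strategy equilibrium exists.

No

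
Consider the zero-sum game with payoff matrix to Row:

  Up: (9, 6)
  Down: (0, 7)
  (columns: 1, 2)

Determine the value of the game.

Row minima: Up → 6, Down → 0; maximin = 6.
Column maxima: 1 → 9, 2 → 7; minimax = 7.
6 ≠ 7, so there is no saddle point; optimal play is mixed.
Let Row play Up with probability p. Expected payoff against 1: 9p + 0(1−p) = 9p; against 2: 6p + 7(1−p) = −p + 7.
Setting these equal: 9p = −p + 7 ⇒ 10p = 7 ⇒ p = 7/10, and the value is (9)·(7/10) = 63/10.
For Column: with q = P(1), equating Up's and Down's payoffs gives 3q + 6 = −7q + 7 ⇒ q = 1/10.

63/10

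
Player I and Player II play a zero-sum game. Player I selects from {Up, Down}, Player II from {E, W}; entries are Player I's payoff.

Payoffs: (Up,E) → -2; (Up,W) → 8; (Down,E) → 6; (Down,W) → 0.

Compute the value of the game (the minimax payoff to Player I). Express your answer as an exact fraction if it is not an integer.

Row minima: Up → -2, Down → 0; maximin = 0.
Column maxima: E → 6, W → 8; minimax = 6.
0 ≠ 6, so there is no saddle point; optimal play is mixed.
Let Player I play Up with probability p. Expected payoff against E: (-2)p + 6(1−p) = −8p + 6; against W: 8p + 0(1−p) = 8p.
Setting these equal: −8p + 6 = 8p ⇒ −16p = -6 ⇒ p = 3/8, and the value is (-8)·(3/8) + 6 = 3.
For Player II: with q = P(E), equating Up's and Down's payoffs gives −10q + 8 = 6q ⇒ q = 1/2.

3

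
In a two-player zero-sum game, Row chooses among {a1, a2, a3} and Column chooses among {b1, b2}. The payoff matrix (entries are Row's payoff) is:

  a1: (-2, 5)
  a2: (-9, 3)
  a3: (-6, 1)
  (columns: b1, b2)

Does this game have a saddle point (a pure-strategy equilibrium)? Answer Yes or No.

Yes

Row minima: a1 → -2, a2 → -9, a3 → -6; maximin = -2.
Column maxima: b1 → -2, b2 → 5; minimax = -2.
maximin = minimax = -2, so a saddle point exists.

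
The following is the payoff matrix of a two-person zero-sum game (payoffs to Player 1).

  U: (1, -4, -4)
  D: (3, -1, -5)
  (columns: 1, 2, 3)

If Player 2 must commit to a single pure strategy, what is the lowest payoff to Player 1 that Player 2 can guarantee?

Column maxima: 1 → 3, 2 → -1, 3 → -4.
The smallest of these is -4.

-4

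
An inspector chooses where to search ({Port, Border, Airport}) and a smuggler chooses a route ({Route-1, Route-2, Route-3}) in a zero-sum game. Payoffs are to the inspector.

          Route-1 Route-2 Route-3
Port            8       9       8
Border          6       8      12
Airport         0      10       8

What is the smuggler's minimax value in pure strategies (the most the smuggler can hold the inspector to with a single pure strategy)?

8

Column maxima: Route-1 → 8, Route-2 → 10, Route-3 → 12.
The smallest of these is 8.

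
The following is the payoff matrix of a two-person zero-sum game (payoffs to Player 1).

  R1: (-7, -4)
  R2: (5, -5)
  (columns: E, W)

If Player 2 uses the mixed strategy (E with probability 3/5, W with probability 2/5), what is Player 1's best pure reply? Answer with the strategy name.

Expected payoff of R1: (3/5)·(-7) + (2/5)·(-4) = -29/5.
Expected payoff of R2: (3/5)·5 + (2/5)·(-5) = 1.
The largest is 1, so Player 1's best response is R2.

R2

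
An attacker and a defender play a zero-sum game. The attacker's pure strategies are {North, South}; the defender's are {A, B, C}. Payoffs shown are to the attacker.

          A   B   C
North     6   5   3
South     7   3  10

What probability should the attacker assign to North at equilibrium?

7/9

Row minima: North → 3, South → 3; maximin = 3.
Column maxima: A → 7, B → 5, C → 10; minimax = 5.
3 ≠ 5, so there is no saddle point; optimal play is mixed.
A is strictly dominated by B (it gives the attacker strictly more in every row), so the defender never plays it.
On the remaining 2×2 (North, South vs B, C):
Let the attacker play North with probability p. Expected payoff against B: 5p + 3(1−p) = 2p + 3; against C: 3p + 10(1−p) = −7p + 10.
Setting these equal: 2p + 3 = −7p + 10 ⇒ 9p = 7 ⇒ p = 7/9, and the value is (2)·(7/9) + 3 = 41/9.
For the defender: with q = P(B), equating North's and South's payoffs gives 2q + 3 = −7q + 10 ⇒ q = 7/9.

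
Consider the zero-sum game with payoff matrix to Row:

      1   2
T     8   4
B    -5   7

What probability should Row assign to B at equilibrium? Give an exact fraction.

1/4

Row minima: T → 4, B → -5; maximin = 4.
Column maxima: 1 → 8, 2 → 7; minimax = 7.
4 ≠ 7, so there is no saddle point; optimal play is mixed.
Let Row play T with probability p. Expected payoff against 1: 8p + (-5)(1−p) = 13p − 5; against 2: 4p + 7(1−p) = −3p + 7.
Setting these equal: 13p − 5 = −3p + 7 ⇒ 16p = 12 ⇒ p = 3/4, and the value is (13)·(3/4) − 5 = 19/4.
For Column: with q = P(1), equating T's and B's payoffs gives 4q + 4 = −12q + 7 ⇒ q = 3/16.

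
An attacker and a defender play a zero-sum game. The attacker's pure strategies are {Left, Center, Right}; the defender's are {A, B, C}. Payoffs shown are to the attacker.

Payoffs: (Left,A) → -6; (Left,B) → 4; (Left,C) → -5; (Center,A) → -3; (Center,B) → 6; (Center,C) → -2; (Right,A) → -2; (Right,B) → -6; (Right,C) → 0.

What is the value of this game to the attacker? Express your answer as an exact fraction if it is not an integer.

Row minima: Left → -6, Center → -3, Right → -6; maximin = -3.
Column maxima: A → -2, B → 6, C → 0; minimax = -2.
-3 ≠ -2, so there is no saddle point; optimal play is mixed.
Left is strictly dominated by Center, so the attacker never plays it.
C is strictly dominated by A (it gives the attacker strictly more in every row), so the defender never plays it.
On the remaining 2×2 (Center, Right vs A, B):
Let the attacker play Center with probability p. Expected payoff against A: (-3)p + (-2)(1−p) = −p − 2; against B: 6p + (-6)(1−p) = 12p − 6.
Setting these equal: −p − 2 = 12p − 6 ⇒ −13p = -4 ⇒ p = 4/13, and the value is (-1)·(4/13) − 2 = -30/13.
For the defender: with q = P(A), equating Center's and Right's payoffs gives −9q + 6 = 4q − 6 ⇒ q = 12/13.

-30/13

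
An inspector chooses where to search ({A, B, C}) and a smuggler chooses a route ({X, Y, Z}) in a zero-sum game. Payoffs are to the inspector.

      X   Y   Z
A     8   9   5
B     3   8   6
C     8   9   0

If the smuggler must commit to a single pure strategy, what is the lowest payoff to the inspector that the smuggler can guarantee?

Column maxima: X → 8, Y → 9, Z → 6.
The smallest of these is 6.

6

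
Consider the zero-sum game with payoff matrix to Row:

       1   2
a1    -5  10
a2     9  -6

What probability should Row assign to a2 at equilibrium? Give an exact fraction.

Row minima: a1 → -5, a2 → -6; maximin = -5.
Column maxima: 1 → 9, 2 → 10; minimax = 9.
-5 ≠ 9, so there is no saddle point; optimal play is mixed.
Let Row play a1 with probability p. Expected payoff against 1: (-5)p + 9(1−p) = −14p + 9; against 2: 10p + (-6)(1−p) = 16p − 6.
Setting these equal: −14p + 9 = 16p − 6 ⇒ −30p = -15 ⇒ p = 1/2, and the value is (-14)·(1/2) + 9 = 2.
For Column: with q = P(1), equating a1's and a2's payoffs gives −15q + 10 = 15q − 6 ⇒ q = 8/15.

1/2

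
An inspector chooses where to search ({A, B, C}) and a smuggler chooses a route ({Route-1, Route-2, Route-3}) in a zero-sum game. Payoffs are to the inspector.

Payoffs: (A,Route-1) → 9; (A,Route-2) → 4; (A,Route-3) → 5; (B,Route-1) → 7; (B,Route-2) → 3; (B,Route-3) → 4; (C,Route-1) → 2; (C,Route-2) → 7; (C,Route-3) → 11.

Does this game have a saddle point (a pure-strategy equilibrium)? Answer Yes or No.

No

Row minima: A → 4, B → 3, C → 2; maximin = 4.
Column maxima: Route-1 → 9, Route-2 → 7, Route-3 → 11; minimax = 7.
4 ≠ 7, so no pure-strategy equilibrium exists.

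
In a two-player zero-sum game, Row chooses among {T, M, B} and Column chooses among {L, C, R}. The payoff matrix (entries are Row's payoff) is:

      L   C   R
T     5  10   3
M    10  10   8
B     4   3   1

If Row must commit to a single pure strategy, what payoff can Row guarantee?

8

Row minima: T → 3, M → 8, B → 1.
The best of these is 8.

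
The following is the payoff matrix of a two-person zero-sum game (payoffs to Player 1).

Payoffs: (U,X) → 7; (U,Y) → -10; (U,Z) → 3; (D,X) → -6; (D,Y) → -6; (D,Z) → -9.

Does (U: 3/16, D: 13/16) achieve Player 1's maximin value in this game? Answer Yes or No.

Against X this mix gives (3/16)·7 + (13/16)·(-6) = -57/16.
Against Y this mix gives (3/16)·(-10) + (13/16)·(-6) = -27/4.
Against Z this mix gives (3/16)·3 + (13/16)·(-9) = -27/4.
All of Player 2's active replies (Y, Z) yield -27/4, and no column does worse for Player 1. The mix makes Player 2 indifferent and guarantees -27/4, so it is optimal.

Yes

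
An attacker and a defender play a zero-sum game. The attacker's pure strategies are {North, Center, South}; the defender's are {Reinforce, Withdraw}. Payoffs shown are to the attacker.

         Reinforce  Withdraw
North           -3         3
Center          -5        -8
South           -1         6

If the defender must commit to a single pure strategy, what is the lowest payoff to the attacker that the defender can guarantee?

-1

Column maxima: Reinforce → -1, Withdraw → 6.
The smallest of these is -1.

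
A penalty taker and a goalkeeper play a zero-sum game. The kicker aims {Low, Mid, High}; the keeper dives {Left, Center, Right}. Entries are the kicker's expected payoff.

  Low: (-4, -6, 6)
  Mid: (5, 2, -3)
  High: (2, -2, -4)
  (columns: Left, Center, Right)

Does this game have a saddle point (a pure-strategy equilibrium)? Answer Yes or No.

No

Row minima: Low → -6, Mid → -3, High → -4; maximin = -3.
Column maxima: Left → 5, Center → 2, Right → 6; minimax = 2.
-3 ≠ 2, so no pure-strategy equilibrium exists.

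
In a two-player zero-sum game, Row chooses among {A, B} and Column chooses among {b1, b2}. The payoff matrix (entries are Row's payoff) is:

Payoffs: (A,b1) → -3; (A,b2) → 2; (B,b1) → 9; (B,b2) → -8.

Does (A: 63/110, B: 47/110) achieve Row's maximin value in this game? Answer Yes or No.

No

Against b1 this mix gives (63/110)·(-3) + (47/110)·9 = 117/55.
Against b2 this mix gives (63/110)·2 + (47/110)·(-8) = -25/11.
Column will play b2, holding Row to -25/11. Shifting weight toward the row that does better against b2 would raise this floor (the equalizing mix achieves -3/11 against both b2 and b1), so the proposed strategy is not optimal.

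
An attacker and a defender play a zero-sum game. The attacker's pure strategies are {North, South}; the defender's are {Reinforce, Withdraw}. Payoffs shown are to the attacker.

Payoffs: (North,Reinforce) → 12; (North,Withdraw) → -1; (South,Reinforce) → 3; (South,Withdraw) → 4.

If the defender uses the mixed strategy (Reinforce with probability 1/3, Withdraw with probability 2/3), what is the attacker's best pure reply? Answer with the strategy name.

Expected payoff of North: (1/3)·12 + (2/3)·(-1) = 10/3.
Expected payoff of South: (1/3)·3 + (2/3)·4 = 11/3.
The largest is 11/3, so the attacker's best response is South.

South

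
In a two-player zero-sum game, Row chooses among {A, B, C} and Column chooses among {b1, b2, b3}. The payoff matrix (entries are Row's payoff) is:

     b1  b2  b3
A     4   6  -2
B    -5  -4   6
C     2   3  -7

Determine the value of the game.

Row minima: A → -2, B → -5, C → -7; maximin = -2.
Column maxima: b1 → 4, b2 → 6, b3 → 6; minimax = 4.
-2 ≠ 4, so there is no saddle point; optimal play is mixed.
C is strictly dominated by A, so Row never plays it.
b2 is strictly dominated by b1 (it gives Row strictly more in every row), so Column never plays it.
On the remaining 2×2 (A, B vs b1, b3):
Let Row play A with probability p. Expected payoff against b1: 4p + (-5)(1−p) = 9p − 5; against b3: (-2)p + 6(1−p) = −8p + 6.
Setting these equal: 9p − 5 = −8p + 6 ⇒ 17p = 11 ⇒ p = 11/17, and the value is (9)·(11/17) − 5 = 14/17.
For Column: with q = P(b1), equating A's and B's payoffs gives 6q − 2 = −11q + 6 ⇒ q = 8/17.

14/17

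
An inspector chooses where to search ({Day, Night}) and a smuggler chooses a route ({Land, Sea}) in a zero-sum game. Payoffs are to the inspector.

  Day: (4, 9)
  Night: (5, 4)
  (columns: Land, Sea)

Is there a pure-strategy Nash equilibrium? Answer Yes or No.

Row minima: Day → 4, Night → 4; maximin = 4.
Column maxima: Land → 5, Sea → 9; minimax = 5.
4 ≠ 5, so no pure-strategy equilibrium exists.

No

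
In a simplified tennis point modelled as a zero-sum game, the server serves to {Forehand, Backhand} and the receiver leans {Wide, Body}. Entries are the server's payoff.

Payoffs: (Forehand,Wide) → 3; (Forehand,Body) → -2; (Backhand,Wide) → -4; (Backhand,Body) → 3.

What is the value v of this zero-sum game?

1/12

Row minima: Forehand → -2, Backhand → -4; maximin = -2.
Column maxima: Wide → 3, Body → 3; minimax = 3.
-2 ≠ 3, so there is no saddle point; optimal play is mixed.
Let the server play Forehand with probability p. Expected payoff against Wide: 3p + (-4)(1−p) = 7p − 4; against Body: (-2)p + 3(1−p) = −5p + 3.
Setting these equal: 7p − 4 = −5p + 3 ⇒ 12p = 7 ⇒ p = 7/12, and the value is (7)·(7/12) − 4 = 1/12.
For the receiver: with q = P(Wide), equating Forehand's and Backhand's payoffs gives 5q − 2 = −7q + 3 ⇒ q = 5/12.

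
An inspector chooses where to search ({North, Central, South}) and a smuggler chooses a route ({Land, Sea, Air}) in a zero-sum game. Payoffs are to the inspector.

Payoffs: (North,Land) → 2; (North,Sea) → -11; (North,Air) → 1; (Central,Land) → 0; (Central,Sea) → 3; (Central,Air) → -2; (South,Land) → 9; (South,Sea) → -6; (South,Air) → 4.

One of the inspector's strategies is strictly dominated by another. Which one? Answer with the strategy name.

South gives a strictly higher payoff than North against every column: 9 > 2, -6 > -11, 4 > 1.
So North is strictly dominated and the inspector never plays it.

North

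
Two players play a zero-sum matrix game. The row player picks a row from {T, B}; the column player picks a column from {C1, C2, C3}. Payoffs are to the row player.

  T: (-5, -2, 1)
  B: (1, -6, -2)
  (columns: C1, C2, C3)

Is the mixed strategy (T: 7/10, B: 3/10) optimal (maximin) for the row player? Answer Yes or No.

Yes

Against C1 this mix gives (7/10)·(-5) + (3/10)·1 = -16/5.
Against C2 this mix gives (7/10)·(-2) + (3/10)·(-6) = -16/5.
Against C3 this mix gives (7/10)·1 + (3/10)·(-2) = 1/10.
All of the column player's active replies (C1, C2) yield -16/5, and no column does worse for the row player. The mix makes the column player indifferent and guarantees -16/5, so it is optimal.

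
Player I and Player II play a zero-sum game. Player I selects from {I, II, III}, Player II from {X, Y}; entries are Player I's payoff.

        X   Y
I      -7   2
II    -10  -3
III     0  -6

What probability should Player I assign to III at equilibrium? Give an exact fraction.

3/5

Row minima: I → -7, II → -10, III → -6; maximin = -6.
Column maxima: X → 0, Y → 2; minimax = 0.
-6 ≠ 0, so there is no saddle point; optimal play is mixed.
II is strictly dominated by I, so Player I never plays it.
On the remaining 2×2 (I, III vs X, Y):
Let Player I play I with probability p. Expected payoff against X: (-7)p + 0(1−p) = −7p; against Y: 2p + (-6)(1−p) = 8p − 6.
Setting these equal: −7p = 8p − 6 ⇒ −15p = -6 ⇒ p = 2/5, and the value is (-7)·(2/5) = -14/5.
For Player II: with q = P(X), equating I's and III's payoffs gives −9q + 2 = 6q − 6 ⇒ q = 8/15.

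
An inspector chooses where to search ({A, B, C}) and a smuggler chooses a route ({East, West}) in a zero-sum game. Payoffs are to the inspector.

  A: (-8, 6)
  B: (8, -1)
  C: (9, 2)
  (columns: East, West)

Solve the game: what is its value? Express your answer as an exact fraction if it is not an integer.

10/3

Row minima: A → -8, B → -1, C → 2; maximin = 2.
Column maxima: East → 9, West → 6; minimax = 6.
2 ≠ 6, so there is no saddle point; optimal play is mixed.
B is strictly dominated by C, so the inspector never plays it.
On the remaining 2×2 (A, C vs East, West):
Let the inspector play A with probability p. Expected payoff against East: (-8)p + 9(1−p) = −17p + 9; against West: 6p + 2(1−p) = 4p + 2.
Setting these equal: −17p + 9 = 4p + 2 ⇒ −21p = -7 ⇒ p = 1/3, and the value is (-17)·(1/3) + 9 = 10/3.
For the smuggler: with q = P(East), equating A's and C's payoffs gives −14q + 6 = 7q + 2 ⇒ q = 4/21.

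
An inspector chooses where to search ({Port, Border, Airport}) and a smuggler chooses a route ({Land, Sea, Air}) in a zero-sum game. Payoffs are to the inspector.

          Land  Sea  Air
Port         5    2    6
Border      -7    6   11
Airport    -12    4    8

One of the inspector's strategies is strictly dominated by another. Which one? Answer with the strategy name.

Airport

Border gives a strictly higher payoff than Airport against every column: -7 > -12, 6 > 4, 11 > 8.
So Airport is strictly dominated and the inspector never plays it.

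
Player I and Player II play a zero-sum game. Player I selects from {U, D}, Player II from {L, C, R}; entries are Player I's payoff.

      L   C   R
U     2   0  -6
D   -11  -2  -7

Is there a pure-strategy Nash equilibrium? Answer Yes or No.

Yes

Row minima: U → -6, D → -11; maximin = -6.
Column maxima: L → 2, C → 0, R → -6; minimax = -6.
maximin = minimax = -6, so a saddle point exists.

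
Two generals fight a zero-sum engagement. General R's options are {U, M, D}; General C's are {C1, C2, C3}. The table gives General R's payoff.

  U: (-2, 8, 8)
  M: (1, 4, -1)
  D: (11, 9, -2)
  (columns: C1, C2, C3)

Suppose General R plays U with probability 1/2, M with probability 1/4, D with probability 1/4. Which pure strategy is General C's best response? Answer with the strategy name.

C1

If General C plays C1, General R's expected payoff is (1/2)·(-2) + (1/4)·1 + (1/4)·11 = 2.
If General C plays C2, General R's expected payoff is (1/2)·8 + (1/4)·4 + (1/4)·9 = 29/4.
If General C plays C3, General R's expected payoff is (1/2)·8 + (1/4)·(-1) + (1/4)·(-2) = 13/4.
General C minimizes General R's payoff; the smallest is 2, so the best response is C1.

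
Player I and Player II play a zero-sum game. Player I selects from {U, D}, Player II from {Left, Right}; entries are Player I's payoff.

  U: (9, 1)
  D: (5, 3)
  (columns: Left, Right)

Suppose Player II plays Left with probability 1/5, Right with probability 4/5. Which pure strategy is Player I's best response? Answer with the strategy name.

D

Expected payoff of U: (1/5)·9 + (4/5)·1 = 13/5.
Expected payoff of D: (1/5)·5 + (4/5)·3 = 17/5.
The largest is 17/5, so Player I's best response is D.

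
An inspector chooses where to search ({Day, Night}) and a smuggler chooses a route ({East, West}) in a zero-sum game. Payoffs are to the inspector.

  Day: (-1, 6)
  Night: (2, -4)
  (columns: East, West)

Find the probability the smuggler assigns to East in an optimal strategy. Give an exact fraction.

10/13

Row minima: Day → -1, Night → -4; maximin = -1.
Column maxima: East → 2, West → 6; minimax = 2.
-1 ≠ 2, so there is no saddle point; optimal play is mixed.
Let the inspector play Day with probability p. Expected payoff against East: (-1)p + 2(1−p) = −3p + 2; against West: 6p + (-4)(1−p) = 10p − 4.
Setting these equal: −3p + 2 = 10p − 4 ⇒ −13p = -6 ⇒ p = 6/13, and the value is (-3)·(6/13) + 2 = 8/13.
For the smuggler: with q = P(East), equating Day's and Night's payoffs gives −7q + 6 = 6q − 4 ⇒ q = 10/13.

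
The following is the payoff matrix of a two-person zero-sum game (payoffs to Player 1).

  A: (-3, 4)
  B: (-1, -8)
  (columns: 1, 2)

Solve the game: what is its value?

Row minima: A → -3, B → -8; maximin = -3.
Column maxima: 1 → -1, 2 → 4; minimax = -1.
-3 ≠ -1, so there is no saddle point; optimal play is mixed.
Let Player 1 play A with probability p. Expected payoff against 1: (-3)p + (-1)(1−p) = −2p − 1; against 2: 4p + (-8)(1−p) = 12p − 8.
Setting these equal: −2p − 1 = 12p − 8 ⇒ −14p = -7 ⇒ p = 1/2, and the value is (-2)·(1/2) − 1 = -2.
For Player 2: with q = P(1), equating A's and B's payoffs gives −7q + 4 = 7q − 8 ⇒ q = 6/7.

-2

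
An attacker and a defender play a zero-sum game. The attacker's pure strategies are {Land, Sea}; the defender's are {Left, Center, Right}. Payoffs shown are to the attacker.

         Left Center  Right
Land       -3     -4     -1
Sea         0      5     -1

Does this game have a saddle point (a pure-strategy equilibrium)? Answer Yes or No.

Row minima: Land → -4, Sea → -1; maximin = -1.
Column maxima: Left → 0, Center → 5, Right → -1; minimax = -1.
maximin = minimax = -1, so a saddle point exists.

Yes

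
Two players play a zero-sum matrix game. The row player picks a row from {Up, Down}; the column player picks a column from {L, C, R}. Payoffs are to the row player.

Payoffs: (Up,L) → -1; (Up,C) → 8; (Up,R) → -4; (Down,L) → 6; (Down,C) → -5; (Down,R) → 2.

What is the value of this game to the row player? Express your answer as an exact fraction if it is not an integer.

Row minima: Up → -4, Down → -5; maximin = -4.
Column maxima: L → 6, C → 8, R → 2; minimax = 2.
-4 ≠ 2, so there is no saddle point; optimal play is mixed.
L is strictly dominated by R (it gives the row player strictly more in every row), so the column player never plays it.
On the remaining 2×2 (Up, Down vs C, R):
Let the row player play Up with probability p. Expected payoff against C: 8p + (-5)(1−p) = 13p − 5; against R: (-4)p + 2(1−p) = −6p + 2.
Setting these equal: 13p − 5 = −6p + 2 ⇒ 19p = 7 ⇒ p = 7/19, and the value is (13)·(7/19) − 5 = -4/19.
For the column player: with q = P(C), equating Up's and Down's payoffs gives 12q − 4 = −7q + 2 ⇒ q = 6/19.

-4/19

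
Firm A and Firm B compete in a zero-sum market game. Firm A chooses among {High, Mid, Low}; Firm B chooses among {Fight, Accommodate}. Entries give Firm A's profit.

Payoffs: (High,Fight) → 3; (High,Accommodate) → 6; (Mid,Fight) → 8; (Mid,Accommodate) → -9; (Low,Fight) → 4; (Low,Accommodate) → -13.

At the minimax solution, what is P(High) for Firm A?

17/20

Row minima: High → 3, Mid → -9, Low → -13; maximin = 3.
Column maxima: Fight → 8, Accommodate → 6; minimax = 6.
3 ≠ 6, so there is no saddle point; optimal play is mixed.
Low is strictly dominated by Mid, so Firm A never plays it.
On the remaining 2×2 (High, Mid vs Fight, Accommodate):
Let Firm A play High with probability p. Expected payoff against Fight: 3p + 8(1−p) = −5p + 8; against Accommodate: 6p + (-9)(1−p) = 15p − 9.
Setting these equal: −5p + 8 = 15p − 9 ⇒ −20p = -17 ⇒ p = 17/20, and the value is (-5)·(17/20) + 8 = 15/4.
For Firm B: with q = P(Fight), equating High's and Mid's payoffs gives −3q + 6 = 17q − 9 ⇒ q = 3/4.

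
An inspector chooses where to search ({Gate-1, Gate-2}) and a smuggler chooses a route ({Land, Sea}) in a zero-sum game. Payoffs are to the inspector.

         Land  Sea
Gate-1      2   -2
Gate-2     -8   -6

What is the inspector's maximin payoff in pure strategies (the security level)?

Row minima: Gate-1 → -2, Gate-2 → -8.
The best of these is -2.

-2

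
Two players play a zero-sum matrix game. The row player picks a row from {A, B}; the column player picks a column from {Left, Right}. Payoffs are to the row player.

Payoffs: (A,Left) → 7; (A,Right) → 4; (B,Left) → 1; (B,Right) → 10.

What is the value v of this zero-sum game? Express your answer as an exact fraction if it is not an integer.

11/2

Row minima: A → 4, B → 1; maximin = 4.
Column maxima: Left → 7, Right → 10; minimax = 7.
4 ≠ 7, so there is no saddle point; optimal play is mixed.
Let the row player play A with probability p. Expected payoff against Left: 7p + 1(1−p) = 6p + 1; against Right: 4p + 10(1−p) = −6p + 10.
Setting these equal: 6p + 1 = −6p + 10 ⇒ 12p = 9 ⇒ p = 3/4, and the value is (6)·(3/4) + 1 = 11/2.
For the column player: with q = P(Left), equating A's and B's payoffs gives 3q + 4 = −9q + 10 ⇒ q = 1/2.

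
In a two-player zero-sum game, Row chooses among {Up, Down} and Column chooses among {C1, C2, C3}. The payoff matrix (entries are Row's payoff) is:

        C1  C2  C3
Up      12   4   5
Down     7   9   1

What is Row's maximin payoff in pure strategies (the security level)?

4

Row minima: Up → 4, Down → 1.
The best of these is 4.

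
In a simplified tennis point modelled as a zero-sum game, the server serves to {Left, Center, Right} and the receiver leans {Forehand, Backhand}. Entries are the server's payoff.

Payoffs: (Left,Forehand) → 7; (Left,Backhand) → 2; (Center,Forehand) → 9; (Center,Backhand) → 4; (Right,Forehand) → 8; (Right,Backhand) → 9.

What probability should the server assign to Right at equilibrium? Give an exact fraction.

Row minima: Left → 2, Center → 4, Right → 8; maximin = 8.
Column maxima: Forehand → 9, Backhand → 9; minimax = 9.
8 ≠ 9, so there is no saddle point; optimal play is mixed.
Left is strictly dominated by Center, so the server never plays it.
On the remaining 2×2 (Center, Right vs Forehand, Backhand):
Let the server play Center with probability p. Expected payoff against Forehand: 9p + 8(1−p) = p + 8; against Backhand: 4p + 9(1−p) = −5p + 9.
Setting these equal: p + 8 = −5p + 9 ⇒ 6p = 1 ⇒ p = 1/6, and the value is (1)·(1/6) + 8 = 49/6.
For the receiver: with q = P(Forehand), equating Center's and Right's payoffs gives 5q + 4 = −q + 9 ⇒ q = 5/6.

5/6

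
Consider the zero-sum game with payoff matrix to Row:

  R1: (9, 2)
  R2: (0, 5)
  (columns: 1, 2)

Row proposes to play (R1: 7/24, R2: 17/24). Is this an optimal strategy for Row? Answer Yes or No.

Against 1 this mix gives (7/24)·9 + (17/24)·0 = 21/8.
Against 2 this mix gives (7/24)·2 + (17/24)·5 = 33/8.
Column will play 1, holding Row to 21/8. Shifting weight toward the row that does better against 1 would raise this floor (the equalizing mix achieves 15/4 against both 1 and 2), so the proposed strategy is not optimal.

No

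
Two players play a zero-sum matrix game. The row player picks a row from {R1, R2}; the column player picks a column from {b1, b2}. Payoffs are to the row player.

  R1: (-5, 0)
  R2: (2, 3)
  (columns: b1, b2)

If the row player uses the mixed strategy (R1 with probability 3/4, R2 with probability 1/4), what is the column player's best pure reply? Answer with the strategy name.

b1

If the column player plays b1, the row player's expected payoff is (3/4)·(-5) + (1/4)·2 = -13/4.
If the column player plays b2, the row player's expected payoff is (3/4)·0 + (1/4)·3 = 3/4.
The column player minimizes the row player's payoff; the smallest is -13/4, so the best response is b1.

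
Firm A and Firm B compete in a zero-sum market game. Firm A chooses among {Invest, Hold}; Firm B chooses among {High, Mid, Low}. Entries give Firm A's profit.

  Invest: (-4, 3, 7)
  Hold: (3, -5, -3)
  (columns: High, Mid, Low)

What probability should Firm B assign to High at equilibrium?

Row minima: Invest → -4, Hold → -5; maximin = -4.
Column maxima: High → 3, Mid → 3, Low → 7; minimax = 3.
-4 ≠ 3, so there is no saddle point; optimal play is mixed.
Low is strictly dominated by Mid (it gives Firm A strictly more in every row), so Firm B never plays it.
On the remaining 2×2 (Invest, Hold vs High, Mid):
Let Firm A play Invest with probability p. Expected payoff against High: (-4)p + 3(1−p) = −7p + 3; against Mid: 3p + (-5)(1−p) = 8p − 5.
Setting these equal: −7p + 3 = 8p − 5 ⇒ −15p = -8 ⇒ p = 8/15, and the value is (-7)·(8/15) + 3 = -11/15.
For Firm B: with q = P(High), equating Invest's and Hold's payoffs gives −7q + 3 = 8q − 5 ⇒ q = 8/15.

8/15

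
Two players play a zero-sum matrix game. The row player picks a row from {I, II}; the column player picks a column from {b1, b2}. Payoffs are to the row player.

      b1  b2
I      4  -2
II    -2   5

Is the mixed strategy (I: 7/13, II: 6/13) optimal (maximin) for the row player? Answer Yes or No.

Yes

Against b1 this mix gives (7/13)·4 + (6/13)·(-2) = 16/13.
Against b2 this mix gives (7/13)·(-2) + (6/13)·5 = 16/13.
All of the column player's active replies (b1, b2) yield 16/13, and no column does worse for the row player. The mix makes the column player indifferent and guarantees 16/13, so it is optimal.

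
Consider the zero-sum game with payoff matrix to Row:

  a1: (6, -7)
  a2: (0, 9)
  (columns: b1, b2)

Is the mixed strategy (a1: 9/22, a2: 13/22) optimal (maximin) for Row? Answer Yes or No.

Yes

Against b1 this mix gives (9/22)·6 + (13/22)·0 = 27/11.
Against b2 this mix gives (9/22)·(-7) + (13/22)·9 = 27/11.
All of Column's active replies (b1, b2) yield 27/11, and no column does worse for Row. The mix makes Column indifferent and guarantees 27/11, so it is optimal.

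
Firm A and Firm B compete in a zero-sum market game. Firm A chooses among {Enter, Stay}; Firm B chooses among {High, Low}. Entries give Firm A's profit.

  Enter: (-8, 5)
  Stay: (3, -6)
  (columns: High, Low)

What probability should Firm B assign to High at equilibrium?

Row minima: Enter → -8, Stay → -6; maximin = -6.
Column maxima: High → 3, Low → 5; minimax = 3.
-6 ≠ 3, so there is no saddle point; optimal play is mixed.
Let Firm A play Enter with probability p. Expected payoff against High: (-8)p + 3(1−p) = −11p + 3; against Low: 5p + (-6)(1−p) = 11p − 6.
Setting these equal: −11p + 3 = 11p − 6 ⇒ −22p = -9 ⇒ p = 9/22, and the value is (-11)·(9/22) + 3 = -3/2.
For Firm B: with q = P(High), equating Enter's and Stay's payoffs gives −13q + 5 = 9q − 6 ⇒ q = 1/2.

1/2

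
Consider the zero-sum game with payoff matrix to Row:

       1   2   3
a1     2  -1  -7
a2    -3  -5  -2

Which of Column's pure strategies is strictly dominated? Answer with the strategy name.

2 holds Row's payoff strictly below 1 in every row: -1 < 2, -5 < -3.
So 1 is strictly dominated for Column.

1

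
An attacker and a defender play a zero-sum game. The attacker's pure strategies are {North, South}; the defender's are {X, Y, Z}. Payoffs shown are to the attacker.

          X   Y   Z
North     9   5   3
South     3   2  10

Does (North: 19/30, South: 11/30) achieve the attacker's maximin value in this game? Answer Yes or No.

Against X this mix gives (19/30)·9 + (11/30)·3 = 34/5.
Against Y this mix gives (19/30)·5 + (11/30)·2 = 39/10.
Against Z this mix gives (19/30)·3 + (11/30)·10 = 167/30.
The defender will play Y, holding the attacker to 39/10. Shifting weight toward the row that does better against Y would raise this floor (the equalizing mix achieves 22/5 against both Y and Z), so the proposed strategy is not optimal.

No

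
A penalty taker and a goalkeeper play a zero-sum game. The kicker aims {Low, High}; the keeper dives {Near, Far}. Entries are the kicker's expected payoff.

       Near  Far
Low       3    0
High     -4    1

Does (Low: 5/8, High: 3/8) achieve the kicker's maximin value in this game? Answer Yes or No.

Against Near this mix gives (5/8)·3 + (3/8)·(-4) = 3/8.
Against Far this mix gives (5/8)·0 + (3/8)·1 = 3/8.
All of the keeper's active replies (Near, Far) yield 3/8, and no column does worse for the kicker. The mix makes the keeper indifferent and guarantees 3/8, so it is optimal.

Yes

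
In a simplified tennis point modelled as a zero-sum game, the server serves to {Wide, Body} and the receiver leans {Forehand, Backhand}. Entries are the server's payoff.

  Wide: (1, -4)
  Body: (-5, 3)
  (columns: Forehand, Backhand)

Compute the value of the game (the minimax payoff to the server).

-17/13

Row minima: Wide → -4, Body → -5; maximin = -4.
Column maxima: Forehand → 1, Backhand → 3; minimax = 1.
-4 ≠ 1, so there is no saddle point; optimal play is mixed.
Let the server play Wide with probability p. Expected payoff against Forehand: 1p + (-5)(1−p) = 6p − 5; against Backhand: (-4)p + 3(1−p) = −7p + 3.
Setting these equal: 6p − 5 = −7p + 3 ⇒ 13p = 8 ⇒ p = 8/13, and the value is (6)·(8/13) − 5 = -17/13.
For the receiver: with q = P(Forehand), equating Wide's and Body's payoffs gives 5q − 4 = −8q + 3 ⇒ q = 7/13.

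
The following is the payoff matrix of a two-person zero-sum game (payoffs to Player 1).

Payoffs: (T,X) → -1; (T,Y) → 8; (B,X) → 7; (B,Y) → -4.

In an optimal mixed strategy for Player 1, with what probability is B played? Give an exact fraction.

Row minima: T → -1, B → -4; maximin = -1.
Column maxima: X → 7, Y → 8; minimax = 7.
-1 ≠ 7, so there is no saddle point; optimal play is mixed.
Let Player 1 play T with probability p. Expected payoff against X: (-1)p + 7(1−p) = −8p + 7; against Y: 8p + (-4)(1−p) = 12p − 4.
Setting these equal: −8p + 7 = 12p − 4 ⇒ −20p = -11 ⇒ p = 11/20, and the value is (-8)·(11/20) + 7 = 13/5.
For Player 2: with q = P(X), equating T's and B's payoffs gives −9q + 8 = 11q − 4 ⇒ q = 3/5.

9/20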